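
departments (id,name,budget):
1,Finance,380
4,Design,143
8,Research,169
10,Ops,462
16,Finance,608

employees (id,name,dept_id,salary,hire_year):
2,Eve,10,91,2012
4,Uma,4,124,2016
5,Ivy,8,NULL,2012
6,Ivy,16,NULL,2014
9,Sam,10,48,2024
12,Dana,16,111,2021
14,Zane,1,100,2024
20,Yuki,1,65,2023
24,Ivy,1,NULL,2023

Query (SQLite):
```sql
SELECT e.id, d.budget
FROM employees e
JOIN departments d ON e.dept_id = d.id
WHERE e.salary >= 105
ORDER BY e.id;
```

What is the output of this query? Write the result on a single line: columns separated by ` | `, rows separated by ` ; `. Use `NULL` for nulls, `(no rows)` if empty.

4 | 143 ; 12 | 608

Each employees row matches the departments row where dept_id = departments.id.
Then keep rows with e.salary >= 105.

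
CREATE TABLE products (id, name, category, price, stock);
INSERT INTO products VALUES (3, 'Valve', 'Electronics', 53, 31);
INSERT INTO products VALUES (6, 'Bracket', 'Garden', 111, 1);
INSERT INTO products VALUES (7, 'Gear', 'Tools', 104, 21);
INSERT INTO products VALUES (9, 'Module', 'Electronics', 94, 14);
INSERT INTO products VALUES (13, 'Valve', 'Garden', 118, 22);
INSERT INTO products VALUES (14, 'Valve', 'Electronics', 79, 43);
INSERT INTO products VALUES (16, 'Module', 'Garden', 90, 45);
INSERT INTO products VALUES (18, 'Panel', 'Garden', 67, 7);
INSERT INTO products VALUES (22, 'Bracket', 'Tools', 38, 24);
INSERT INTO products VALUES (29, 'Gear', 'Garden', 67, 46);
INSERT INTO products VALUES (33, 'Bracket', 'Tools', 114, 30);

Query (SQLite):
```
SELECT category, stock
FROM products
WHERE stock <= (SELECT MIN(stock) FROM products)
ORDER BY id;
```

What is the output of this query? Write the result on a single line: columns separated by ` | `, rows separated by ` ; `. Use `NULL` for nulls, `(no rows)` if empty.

Scalar subquery: MIN(stock) over all products rows = 1.
Keep rows where stock <= that value.

Garden | 1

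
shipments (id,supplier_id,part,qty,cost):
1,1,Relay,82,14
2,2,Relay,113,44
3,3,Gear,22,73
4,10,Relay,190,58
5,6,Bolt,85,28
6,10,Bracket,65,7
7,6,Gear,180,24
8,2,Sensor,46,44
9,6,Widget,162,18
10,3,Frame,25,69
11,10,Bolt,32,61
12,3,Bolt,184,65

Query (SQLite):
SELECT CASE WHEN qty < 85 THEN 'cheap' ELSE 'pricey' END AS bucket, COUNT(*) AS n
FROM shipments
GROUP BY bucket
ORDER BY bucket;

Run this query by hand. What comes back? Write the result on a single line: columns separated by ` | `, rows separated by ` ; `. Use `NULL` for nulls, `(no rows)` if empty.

cheap | 6 ; pricey | 6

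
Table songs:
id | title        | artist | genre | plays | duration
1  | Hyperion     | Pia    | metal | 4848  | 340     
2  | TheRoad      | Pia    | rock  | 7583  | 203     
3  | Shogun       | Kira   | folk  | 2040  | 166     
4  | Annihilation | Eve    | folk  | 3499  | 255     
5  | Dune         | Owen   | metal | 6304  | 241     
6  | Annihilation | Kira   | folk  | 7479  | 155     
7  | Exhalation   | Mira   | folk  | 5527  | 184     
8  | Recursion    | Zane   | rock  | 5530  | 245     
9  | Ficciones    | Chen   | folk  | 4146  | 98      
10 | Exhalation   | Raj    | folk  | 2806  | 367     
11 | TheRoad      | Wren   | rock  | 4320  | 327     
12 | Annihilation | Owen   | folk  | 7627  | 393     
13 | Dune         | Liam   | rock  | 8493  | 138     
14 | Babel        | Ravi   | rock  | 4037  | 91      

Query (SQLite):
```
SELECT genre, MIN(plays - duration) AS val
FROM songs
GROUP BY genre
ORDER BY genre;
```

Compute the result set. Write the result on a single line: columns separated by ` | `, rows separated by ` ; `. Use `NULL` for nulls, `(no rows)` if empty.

For each row compute plays - duration.
Group by genre; take MIN of the expression per group.
  folk: ids {3, 4, 6, 7, 9, 10, 12} → MIN(plays - duration)=1874
  metal: ids {1, 5} → MIN(plays - duration)=4508
  rock: ids {2, 8, 11, 13, 14} → MIN(plays - duration)=3946

folk | 1874 ; metal | 4508 ; rock | 3946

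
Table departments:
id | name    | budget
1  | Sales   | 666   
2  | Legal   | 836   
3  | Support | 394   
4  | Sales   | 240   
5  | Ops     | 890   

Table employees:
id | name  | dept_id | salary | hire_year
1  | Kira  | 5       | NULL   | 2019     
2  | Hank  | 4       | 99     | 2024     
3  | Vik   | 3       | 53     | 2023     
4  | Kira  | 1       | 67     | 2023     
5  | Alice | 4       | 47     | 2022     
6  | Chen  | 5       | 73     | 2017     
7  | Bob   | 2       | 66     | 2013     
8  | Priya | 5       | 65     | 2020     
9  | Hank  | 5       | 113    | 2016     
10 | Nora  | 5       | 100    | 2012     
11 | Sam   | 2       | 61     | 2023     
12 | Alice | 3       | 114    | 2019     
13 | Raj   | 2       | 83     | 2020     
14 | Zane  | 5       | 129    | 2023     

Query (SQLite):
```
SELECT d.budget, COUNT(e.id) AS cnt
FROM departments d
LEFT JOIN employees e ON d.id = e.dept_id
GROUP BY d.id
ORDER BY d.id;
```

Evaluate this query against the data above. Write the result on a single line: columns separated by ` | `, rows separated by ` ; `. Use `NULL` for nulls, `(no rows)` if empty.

LEFT JOIN keeps every departments row; unmatched ones get NULL for employees columns.
Group by departments.id and compute COUNT(e.id). COUNT(col) of an all-NULL group is 0.
  1: ids {4} → COUNT(e.id)=1
  2: ids {7, 11, 13} → COUNT(e.id)=3
  3: ids {3, 12} → COUNT(e.id)=2
  4: ids {2, 5} → COUNT(e.id)=2
  5: ids {1, 6, 8, 9, 10, 14} → COUNT(e.id)=6

666 | 1 ; 836 | 3 ; 394 | 2 ; 240 | 2 ; 890 | 6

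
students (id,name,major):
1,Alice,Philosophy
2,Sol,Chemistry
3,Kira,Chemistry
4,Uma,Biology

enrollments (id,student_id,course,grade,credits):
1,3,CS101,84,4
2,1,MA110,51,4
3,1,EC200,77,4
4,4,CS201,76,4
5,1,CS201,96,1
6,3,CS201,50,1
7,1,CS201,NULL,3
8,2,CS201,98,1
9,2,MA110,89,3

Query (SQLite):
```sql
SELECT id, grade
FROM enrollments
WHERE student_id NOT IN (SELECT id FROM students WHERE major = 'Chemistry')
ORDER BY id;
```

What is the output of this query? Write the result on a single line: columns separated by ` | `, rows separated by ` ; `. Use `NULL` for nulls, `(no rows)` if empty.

2 | 51 ; 3 | 77 ; 4 | 76 ; 5 | 96 ; 7 | NULL

Inner query: students.id where major = 'Chemistry'.
Outer: keep enrollments rows whose student_id is not in that set.
Inner query → {2, 3}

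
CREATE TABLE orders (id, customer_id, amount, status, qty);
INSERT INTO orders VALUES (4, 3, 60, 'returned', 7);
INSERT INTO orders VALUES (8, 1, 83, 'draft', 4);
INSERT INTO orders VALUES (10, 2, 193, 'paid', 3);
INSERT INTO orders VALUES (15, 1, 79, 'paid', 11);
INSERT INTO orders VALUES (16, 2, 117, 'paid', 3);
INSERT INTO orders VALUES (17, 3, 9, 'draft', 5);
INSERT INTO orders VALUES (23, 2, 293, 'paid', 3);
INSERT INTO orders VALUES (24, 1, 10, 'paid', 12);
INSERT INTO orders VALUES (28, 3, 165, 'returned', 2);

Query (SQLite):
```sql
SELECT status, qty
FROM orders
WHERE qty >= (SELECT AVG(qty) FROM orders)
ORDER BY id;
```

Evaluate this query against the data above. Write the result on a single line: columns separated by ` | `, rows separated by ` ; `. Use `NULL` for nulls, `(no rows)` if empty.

Scalar subquery: AVG(qty) over all orders rows = 5.555556 (≈; comparison uses full precision).
Keep rows where qty >= that value.

returned | 7 ; paid | 11 ; paid | 12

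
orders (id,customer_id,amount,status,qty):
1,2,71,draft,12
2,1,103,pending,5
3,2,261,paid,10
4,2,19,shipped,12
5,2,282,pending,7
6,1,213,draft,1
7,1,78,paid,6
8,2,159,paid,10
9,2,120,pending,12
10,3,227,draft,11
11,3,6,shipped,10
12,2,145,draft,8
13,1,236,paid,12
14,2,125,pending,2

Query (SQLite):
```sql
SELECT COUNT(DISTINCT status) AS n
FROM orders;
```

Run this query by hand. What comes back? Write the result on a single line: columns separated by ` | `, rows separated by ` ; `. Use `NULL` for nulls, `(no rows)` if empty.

4

Count distinct non-NULL status values.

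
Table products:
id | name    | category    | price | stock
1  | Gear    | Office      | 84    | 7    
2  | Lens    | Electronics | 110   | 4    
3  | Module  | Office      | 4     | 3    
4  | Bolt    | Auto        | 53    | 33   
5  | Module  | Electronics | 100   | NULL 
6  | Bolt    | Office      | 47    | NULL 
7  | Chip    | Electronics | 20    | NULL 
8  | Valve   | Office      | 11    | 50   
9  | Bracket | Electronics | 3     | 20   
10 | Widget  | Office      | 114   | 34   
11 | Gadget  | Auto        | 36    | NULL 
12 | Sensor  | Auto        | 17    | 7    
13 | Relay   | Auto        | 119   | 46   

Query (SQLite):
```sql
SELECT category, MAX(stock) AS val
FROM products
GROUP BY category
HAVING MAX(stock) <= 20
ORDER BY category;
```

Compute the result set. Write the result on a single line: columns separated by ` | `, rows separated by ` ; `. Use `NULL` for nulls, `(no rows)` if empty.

Electronics | 20

Partition products by category; compute MAX(stock) within each group.
HAVING: keep groups where MAX(stock) <= 20.
  Auto: ids {4, 11, 12, 13} → MAX(stock)=46
  Electronics: ids {2, 5, 7, 9} → MAX(stock)=20
  Office: ids {1, 3, 6, 8, 10} → MAX(stock)=50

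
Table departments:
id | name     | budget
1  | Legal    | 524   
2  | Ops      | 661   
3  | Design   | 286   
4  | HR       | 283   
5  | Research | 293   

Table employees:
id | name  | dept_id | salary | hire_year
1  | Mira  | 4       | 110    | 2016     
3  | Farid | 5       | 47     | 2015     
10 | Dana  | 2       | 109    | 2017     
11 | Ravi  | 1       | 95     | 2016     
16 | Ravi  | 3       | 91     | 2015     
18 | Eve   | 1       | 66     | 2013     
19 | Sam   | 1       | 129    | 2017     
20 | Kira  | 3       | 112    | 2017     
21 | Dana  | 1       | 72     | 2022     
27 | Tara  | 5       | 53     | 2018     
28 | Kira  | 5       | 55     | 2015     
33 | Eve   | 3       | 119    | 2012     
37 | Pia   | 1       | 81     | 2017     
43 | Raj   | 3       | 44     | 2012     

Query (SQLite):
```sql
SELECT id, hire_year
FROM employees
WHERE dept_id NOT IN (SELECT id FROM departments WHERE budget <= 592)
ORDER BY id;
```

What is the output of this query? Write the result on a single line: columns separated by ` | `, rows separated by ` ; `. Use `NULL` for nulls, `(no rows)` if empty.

Inner query: departments.id where budget <= 592.
Outer: keep employees rows whose dept_id is not in that set.
Inner query → {1, 3, 4, 5}

10 | 2017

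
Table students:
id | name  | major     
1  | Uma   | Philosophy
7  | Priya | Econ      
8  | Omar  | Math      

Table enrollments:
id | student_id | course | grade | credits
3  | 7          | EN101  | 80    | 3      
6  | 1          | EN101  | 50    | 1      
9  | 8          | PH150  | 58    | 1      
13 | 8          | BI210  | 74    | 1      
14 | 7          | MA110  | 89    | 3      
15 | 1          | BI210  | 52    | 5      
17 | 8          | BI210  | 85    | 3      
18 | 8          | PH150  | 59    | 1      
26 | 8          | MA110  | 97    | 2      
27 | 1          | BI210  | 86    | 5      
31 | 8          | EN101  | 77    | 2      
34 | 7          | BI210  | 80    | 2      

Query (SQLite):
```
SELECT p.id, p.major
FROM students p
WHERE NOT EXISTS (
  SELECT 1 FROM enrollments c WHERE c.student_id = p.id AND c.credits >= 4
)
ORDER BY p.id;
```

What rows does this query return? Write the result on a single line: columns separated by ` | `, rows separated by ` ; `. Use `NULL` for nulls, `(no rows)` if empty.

For each students row, check whether any enrollments with matching student_id has credits >= 4.
Keep rows where that is false.

7 | Econ ; 8 | Math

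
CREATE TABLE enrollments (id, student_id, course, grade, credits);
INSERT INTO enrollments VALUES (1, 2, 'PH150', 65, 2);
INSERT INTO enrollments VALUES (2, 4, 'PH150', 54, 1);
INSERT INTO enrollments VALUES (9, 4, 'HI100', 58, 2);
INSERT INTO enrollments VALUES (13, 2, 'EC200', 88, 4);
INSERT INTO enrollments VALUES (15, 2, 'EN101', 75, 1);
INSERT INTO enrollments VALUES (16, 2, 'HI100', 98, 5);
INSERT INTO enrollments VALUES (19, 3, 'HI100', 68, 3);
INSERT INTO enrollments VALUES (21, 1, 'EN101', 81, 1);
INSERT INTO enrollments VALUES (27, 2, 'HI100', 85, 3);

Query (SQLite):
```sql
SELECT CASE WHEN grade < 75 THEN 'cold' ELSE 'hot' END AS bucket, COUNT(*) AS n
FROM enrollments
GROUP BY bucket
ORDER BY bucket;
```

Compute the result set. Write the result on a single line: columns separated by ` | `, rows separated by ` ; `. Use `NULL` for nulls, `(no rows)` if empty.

cold | 4 ; hot | 5

Bucket rows by grade < 75 → 'cold' else 'hot'; count each bucket.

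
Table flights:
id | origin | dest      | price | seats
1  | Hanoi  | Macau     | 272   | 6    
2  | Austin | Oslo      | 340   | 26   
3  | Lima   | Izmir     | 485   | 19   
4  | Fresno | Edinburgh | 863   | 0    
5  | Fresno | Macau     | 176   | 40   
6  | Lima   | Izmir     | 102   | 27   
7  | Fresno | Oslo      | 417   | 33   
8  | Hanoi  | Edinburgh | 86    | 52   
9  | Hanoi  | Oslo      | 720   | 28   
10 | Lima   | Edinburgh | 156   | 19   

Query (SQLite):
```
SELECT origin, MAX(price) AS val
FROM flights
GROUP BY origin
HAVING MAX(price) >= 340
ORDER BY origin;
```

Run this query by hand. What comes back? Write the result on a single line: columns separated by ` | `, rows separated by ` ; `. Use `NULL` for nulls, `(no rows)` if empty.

Partition flights by origin; compute MAX(price) within each group.
HAVING: keep groups where MAX(price) >= 340.
  Austin: ids {2} → MAX(price)=340
  Fresno: ids {4, 5, 7} → MAX(price)=863
  Hanoi: ids {1, 8, 9} → MAX(price)=720
  Lima: ids {3, 6, 10} → MAX(price)=485

Austin | 340 ; Fresno | 863 ; Hanoi | 720 ; Lima | 485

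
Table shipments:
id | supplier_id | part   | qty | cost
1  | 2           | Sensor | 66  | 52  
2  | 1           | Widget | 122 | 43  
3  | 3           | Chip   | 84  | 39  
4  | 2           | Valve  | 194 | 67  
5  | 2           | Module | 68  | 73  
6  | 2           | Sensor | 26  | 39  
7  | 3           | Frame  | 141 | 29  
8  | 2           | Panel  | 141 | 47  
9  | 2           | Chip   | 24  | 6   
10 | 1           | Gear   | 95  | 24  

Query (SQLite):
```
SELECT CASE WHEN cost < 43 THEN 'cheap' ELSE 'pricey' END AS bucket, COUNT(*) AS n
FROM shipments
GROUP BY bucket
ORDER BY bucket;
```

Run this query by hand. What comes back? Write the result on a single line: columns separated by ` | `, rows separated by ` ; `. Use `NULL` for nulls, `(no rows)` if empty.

Bucket rows by cost < 43 → 'cheap' else 'pricey'; count each bucket.

cheap | 5 ; pricey | 5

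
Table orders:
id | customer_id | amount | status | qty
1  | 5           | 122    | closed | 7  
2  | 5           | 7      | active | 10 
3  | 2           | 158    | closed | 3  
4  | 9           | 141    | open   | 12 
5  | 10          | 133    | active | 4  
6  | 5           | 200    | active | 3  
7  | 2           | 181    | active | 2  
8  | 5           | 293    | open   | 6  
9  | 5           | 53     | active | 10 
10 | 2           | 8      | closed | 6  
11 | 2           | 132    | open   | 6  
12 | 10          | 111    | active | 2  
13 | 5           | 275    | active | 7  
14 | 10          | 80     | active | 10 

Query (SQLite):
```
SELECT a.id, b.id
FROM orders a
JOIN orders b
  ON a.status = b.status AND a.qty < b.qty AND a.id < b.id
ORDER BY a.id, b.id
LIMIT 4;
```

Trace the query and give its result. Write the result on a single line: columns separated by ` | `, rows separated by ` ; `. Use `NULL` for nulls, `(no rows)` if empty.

3 | 10 ; 5 | 9 ; 5 | 13 ; 5 | 14

Pairs (a,b) with same status, a.qty < b.qty, a.id < b.id.
status groups: active:{2,5,6,7,9,12,13,14} closed:{1,3,10} open:{4,8,11}
Ordered by (a.id, b.id); first 4.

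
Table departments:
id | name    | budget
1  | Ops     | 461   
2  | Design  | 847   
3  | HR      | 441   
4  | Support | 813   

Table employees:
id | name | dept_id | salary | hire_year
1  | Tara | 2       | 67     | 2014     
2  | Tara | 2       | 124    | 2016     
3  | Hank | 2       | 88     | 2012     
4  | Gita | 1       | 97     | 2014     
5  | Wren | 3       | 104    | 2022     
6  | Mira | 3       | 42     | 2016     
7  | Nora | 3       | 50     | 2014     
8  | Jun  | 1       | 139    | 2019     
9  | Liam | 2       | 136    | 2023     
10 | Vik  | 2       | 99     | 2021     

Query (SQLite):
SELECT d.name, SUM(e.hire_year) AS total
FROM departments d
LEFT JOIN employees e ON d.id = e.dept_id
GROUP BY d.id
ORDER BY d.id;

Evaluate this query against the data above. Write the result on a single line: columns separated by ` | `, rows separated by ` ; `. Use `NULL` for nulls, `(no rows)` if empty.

LEFT JOIN keeps every departments row; unmatched ones get NULL for employees columns.
Group by departments.id and compute SUM(e.hire_year). SUM over an all-NULL group is NULL.
  1: ids {4, 8} → SUM(e.hire_year)=4033
  2: ids {1, 2, 3, 9, 10} → SUM(e.hire_year)=10086
  3: ids {5, 6, 7} → SUM(e.hire_year)=6052
  4: ids {—} → SUM(e.hire_year)=NULL

Ops | 4033 ; Design | 10086 ; HR | 6052 ; Support | NULL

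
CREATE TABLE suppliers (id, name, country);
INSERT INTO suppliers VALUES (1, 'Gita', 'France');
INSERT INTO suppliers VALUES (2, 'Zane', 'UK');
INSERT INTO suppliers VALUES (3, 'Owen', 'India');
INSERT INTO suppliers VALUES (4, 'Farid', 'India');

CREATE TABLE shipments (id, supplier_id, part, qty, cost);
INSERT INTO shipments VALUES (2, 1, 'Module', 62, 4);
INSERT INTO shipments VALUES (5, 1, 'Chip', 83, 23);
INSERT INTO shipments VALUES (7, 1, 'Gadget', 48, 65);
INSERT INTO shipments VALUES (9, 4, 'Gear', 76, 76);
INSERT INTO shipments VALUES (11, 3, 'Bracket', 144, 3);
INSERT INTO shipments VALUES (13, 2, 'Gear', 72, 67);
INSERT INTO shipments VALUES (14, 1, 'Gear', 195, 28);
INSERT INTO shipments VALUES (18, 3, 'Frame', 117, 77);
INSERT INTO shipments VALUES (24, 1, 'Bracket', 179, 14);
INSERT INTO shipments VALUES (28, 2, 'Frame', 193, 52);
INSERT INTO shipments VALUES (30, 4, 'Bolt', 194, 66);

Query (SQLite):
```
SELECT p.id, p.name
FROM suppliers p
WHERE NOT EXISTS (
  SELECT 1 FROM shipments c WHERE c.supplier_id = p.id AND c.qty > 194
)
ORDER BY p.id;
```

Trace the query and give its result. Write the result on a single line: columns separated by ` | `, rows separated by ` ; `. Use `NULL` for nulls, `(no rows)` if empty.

For each suppliers row, check whether any shipments with matching supplier_id has qty > 194.
Keep rows where that is false.

2 | Zane ; 3 | Owen ; 4 | Farid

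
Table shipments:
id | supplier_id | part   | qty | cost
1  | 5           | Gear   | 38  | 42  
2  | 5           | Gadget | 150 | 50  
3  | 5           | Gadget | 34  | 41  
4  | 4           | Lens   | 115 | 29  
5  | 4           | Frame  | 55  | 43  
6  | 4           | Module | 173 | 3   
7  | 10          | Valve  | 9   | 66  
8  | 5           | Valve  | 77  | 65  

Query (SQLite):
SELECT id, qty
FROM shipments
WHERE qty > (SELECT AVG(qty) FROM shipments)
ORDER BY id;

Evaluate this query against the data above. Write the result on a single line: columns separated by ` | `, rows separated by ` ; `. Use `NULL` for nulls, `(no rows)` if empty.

2 | 150 ; 4 | 115 ; 6 | 173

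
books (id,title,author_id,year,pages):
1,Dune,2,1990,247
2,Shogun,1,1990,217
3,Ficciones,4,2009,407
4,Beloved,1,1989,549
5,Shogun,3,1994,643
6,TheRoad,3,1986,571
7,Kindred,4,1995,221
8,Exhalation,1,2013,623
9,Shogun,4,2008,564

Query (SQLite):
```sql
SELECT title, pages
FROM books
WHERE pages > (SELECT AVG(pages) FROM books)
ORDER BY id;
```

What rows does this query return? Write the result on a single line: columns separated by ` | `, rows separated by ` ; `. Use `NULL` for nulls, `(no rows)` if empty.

Beloved | 549 ; Shogun | 643 ; TheRoad | 571 ; Exhalation | 623 ; Shogun | 564

Scalar subquery: AVG(pages) over all books rows = 449.111111 (≈; comparison uses full precision).
Keep rows where pages > that value.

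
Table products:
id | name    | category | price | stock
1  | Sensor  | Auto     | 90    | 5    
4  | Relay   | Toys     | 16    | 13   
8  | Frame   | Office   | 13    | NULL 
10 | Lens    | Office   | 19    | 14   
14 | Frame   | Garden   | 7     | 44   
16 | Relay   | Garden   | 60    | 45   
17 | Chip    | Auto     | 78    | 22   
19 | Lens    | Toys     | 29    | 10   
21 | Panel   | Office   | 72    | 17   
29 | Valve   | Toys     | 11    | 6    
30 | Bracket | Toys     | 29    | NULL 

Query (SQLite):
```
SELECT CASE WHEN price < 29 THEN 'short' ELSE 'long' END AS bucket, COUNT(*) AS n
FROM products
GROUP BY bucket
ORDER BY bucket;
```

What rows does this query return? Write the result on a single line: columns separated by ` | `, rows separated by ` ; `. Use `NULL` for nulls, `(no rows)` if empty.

long | 6 ; short | 5

Bucket rows by price < 29 → 'short' else 'long'; count each bucket.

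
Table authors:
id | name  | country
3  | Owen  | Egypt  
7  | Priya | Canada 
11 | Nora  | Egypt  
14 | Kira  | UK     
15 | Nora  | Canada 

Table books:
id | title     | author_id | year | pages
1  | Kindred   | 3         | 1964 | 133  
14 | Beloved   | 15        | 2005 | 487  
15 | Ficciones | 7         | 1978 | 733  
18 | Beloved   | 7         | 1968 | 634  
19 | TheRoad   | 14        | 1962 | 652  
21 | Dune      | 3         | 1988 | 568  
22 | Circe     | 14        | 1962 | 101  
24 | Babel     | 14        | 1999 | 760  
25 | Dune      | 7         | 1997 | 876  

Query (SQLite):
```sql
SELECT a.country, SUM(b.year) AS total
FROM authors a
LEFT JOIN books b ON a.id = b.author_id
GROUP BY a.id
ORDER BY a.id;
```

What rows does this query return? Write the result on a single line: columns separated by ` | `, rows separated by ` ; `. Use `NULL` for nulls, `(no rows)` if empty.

Egypt | 3952 ; Canada | 5943 ; Egypt | NULL ; UK | 5923 ; Canada | 2005

LEFT JOIN keeps every authors row; unmatched ones get NULL for books columns.
Group by authors.id and compute SUM(b.year). SUM over an all-NULL group is NULL.
  3: ids {1, 21} → SUM(b.year)=3952
  7: ids {15, 18, 25} → SUM(b.year)=5943
  11: ids {—} → SUM(b.year)=NULL
  14: ids {19, 22, 24} → SUM(b.year)=5923
  15: ids {14} → SUM(b.year)=2005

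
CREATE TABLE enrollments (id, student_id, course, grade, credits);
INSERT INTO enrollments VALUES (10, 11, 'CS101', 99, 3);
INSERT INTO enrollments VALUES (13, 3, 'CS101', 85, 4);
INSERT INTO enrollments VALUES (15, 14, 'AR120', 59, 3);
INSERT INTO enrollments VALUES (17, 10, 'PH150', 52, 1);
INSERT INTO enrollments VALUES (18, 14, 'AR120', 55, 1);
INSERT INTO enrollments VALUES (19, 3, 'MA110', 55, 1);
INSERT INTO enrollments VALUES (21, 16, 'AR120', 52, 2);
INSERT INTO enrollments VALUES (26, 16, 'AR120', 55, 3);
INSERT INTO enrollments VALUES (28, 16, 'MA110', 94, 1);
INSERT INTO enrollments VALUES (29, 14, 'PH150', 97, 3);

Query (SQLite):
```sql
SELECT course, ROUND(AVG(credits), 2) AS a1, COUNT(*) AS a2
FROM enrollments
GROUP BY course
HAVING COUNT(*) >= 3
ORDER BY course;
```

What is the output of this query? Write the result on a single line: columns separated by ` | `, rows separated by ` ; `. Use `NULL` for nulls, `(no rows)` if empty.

AR120 | 2.25 | 4

Group enrollments by course.
Per group compute: ROUND(AVG(credits), 2), COUNT(*).
HAVING: drop groups with fewer than 3 rows.
  AR120: ids {15, 18, 21, 26} → ROUND(AVG(credits), 2)=2.25, COUNT(*)=4
  CS101: ids {10, 13} → ROUND(AVG(credits), 2)=3.5, COUNT(*)=2
  MA110: ids {19, 28} → ROUND(AVG(credits), 2)=1, COUNT(*)=2
  PH150: ids {17, 29} → ROUND(AVG(credits), 2)=2, COUNT(*)=2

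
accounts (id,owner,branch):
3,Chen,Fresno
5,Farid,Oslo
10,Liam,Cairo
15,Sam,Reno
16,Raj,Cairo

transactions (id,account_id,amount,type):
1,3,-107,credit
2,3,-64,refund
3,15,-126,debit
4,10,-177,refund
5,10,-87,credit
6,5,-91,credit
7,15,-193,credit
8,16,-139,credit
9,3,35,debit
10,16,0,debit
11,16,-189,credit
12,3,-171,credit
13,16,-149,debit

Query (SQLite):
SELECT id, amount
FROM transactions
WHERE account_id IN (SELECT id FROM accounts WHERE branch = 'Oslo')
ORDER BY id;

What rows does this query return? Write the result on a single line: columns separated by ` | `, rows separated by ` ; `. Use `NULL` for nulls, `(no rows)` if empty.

6 | -91

Inner query: accounts.id where branch = 'Oslo'.
Outer: keep transactions rows whose account_id is in that set.
Inner query → {5}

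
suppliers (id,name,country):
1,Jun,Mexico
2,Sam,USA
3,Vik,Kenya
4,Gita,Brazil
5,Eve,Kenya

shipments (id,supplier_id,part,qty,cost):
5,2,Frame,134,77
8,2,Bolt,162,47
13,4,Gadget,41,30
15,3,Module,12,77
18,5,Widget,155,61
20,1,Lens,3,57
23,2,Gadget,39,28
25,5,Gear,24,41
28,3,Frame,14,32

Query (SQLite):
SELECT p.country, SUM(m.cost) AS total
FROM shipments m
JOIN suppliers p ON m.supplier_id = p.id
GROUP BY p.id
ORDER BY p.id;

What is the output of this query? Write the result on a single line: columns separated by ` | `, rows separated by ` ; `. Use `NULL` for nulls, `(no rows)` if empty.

Mexico | 57 ; USA | 152 ; Kenya | 109 ; Brazil | 30 ; Kenya | 102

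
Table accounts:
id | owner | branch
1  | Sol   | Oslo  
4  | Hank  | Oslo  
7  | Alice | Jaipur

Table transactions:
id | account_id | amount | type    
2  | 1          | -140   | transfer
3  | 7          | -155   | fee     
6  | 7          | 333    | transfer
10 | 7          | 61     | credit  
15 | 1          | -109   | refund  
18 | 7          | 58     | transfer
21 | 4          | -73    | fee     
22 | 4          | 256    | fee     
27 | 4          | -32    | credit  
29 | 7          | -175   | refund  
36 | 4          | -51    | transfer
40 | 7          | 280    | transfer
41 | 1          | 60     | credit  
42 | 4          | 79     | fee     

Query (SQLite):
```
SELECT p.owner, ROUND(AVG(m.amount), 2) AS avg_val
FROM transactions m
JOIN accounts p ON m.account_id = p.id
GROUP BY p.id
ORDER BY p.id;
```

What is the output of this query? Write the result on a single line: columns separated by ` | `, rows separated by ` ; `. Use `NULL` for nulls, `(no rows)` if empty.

Sol | -63 ; Hank | 35.8 ; Alice | 67

Join each transactions row to its accounts via account_id.
Group joined rows by accounts.id; compute ROUND(AVG(m.amount), 2) per group.
  1: ids {2, 15, 41} → ROUND(AVG(m.amount), 2)=-63
  4: ids {21, 22, 27, 36, 42} → ROUND(AVG(m.amount), 2)=35.8
  7: ids {3, 6, 10, 18, 29, 40} → ROUND(AVG(m.amount), 2)=67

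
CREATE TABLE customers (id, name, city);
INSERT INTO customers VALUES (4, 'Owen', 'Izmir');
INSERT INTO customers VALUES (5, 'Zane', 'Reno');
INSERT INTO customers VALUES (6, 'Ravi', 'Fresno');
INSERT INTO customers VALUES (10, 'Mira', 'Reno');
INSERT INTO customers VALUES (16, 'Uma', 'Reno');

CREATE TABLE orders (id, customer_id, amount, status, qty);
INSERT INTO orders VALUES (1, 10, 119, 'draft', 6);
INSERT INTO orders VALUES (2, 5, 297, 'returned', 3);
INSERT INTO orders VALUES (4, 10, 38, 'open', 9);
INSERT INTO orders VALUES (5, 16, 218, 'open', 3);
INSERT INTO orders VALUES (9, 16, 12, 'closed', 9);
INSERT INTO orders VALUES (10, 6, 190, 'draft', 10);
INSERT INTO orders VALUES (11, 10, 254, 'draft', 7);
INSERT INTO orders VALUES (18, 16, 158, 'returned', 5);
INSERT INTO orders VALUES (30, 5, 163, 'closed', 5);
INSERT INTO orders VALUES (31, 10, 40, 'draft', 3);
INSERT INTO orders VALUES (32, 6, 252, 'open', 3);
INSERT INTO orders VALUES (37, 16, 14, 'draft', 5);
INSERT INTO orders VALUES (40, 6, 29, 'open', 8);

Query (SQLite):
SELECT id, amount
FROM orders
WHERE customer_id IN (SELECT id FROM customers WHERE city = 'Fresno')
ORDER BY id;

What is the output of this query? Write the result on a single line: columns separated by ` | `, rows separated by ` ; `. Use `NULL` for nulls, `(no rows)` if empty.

Inner query: customers.id where city = 'Fresno'.
Outer: keep orders rows whose customer_id is in that set.
Inner query → {6}

10 | 190 ; 32 | 252 ; 40 | 29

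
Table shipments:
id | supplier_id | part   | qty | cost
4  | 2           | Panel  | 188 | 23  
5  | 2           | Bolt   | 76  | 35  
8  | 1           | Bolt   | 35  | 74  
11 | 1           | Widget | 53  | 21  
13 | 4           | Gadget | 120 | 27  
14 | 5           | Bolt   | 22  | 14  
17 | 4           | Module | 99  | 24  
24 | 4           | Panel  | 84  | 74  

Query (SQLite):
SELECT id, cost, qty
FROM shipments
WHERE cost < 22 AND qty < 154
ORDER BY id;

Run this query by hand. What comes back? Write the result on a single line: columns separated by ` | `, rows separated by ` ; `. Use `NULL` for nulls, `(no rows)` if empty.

11 | 21 | 53 ; 14 | 14 | 22

cost < 22: ids {11, 14}
qty < 154: ids {5, 8, 11, 13, 14, 17, 24}
Combine with AND.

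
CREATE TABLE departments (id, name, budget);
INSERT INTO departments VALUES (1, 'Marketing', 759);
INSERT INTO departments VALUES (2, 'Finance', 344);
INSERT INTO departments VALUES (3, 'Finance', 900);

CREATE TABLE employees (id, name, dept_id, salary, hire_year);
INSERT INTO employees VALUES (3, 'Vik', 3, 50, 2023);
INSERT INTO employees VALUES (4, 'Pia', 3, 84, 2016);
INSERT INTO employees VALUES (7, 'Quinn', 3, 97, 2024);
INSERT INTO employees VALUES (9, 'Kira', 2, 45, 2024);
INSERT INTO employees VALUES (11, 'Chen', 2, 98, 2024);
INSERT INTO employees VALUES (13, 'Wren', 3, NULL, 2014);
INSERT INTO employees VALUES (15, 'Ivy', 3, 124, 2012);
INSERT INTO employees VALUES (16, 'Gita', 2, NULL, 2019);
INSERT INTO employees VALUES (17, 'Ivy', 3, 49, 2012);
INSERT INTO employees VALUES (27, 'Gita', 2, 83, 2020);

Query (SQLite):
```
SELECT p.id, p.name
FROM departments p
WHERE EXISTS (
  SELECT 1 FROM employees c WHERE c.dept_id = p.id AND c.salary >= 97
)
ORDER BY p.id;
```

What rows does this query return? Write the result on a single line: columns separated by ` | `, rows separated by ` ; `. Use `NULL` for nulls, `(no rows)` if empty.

2 | Finance ; 3 | Finance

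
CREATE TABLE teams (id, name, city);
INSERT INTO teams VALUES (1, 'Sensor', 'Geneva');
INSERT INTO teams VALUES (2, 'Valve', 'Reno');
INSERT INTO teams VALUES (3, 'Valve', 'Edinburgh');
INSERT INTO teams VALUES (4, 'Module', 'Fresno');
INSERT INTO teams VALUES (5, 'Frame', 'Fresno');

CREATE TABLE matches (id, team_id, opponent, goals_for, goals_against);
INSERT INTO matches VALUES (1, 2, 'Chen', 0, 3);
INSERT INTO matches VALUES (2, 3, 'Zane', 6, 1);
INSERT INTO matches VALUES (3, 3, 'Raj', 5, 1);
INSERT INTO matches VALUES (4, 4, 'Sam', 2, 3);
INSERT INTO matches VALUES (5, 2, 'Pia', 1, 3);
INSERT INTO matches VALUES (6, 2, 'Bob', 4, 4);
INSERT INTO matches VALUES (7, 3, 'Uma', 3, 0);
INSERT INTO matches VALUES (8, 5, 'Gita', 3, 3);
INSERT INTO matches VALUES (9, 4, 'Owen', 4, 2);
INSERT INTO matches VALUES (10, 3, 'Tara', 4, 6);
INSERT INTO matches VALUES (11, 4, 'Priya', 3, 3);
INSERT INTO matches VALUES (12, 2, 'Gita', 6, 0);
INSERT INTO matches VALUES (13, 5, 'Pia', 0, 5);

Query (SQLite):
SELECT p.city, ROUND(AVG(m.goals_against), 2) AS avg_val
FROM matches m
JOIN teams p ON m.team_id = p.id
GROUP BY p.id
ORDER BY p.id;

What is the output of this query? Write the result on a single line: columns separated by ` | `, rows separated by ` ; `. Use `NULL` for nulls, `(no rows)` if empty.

Reno | 2.5 ; Edinburgh | 2 ; Fresno | 2.67 ; Fresno | 4

Join each matches row to its teams via team_id.
Group joined rows by teams.id; compute ROUND(AVG(m.goals_against), 2) per group.
  2: ids {1, 5, 6, 12} → ROUND(AVG(m.goals_against), 2)=2.5
  3: ids {2, 3, 7, 10} → ROUND(AVG(m.goals_against), 2)=2
  4: ids {4, 9, 11} → ROUND(AVG(m.goals_against), 2)=2.67
  5: ids {8, 13} → ROUND(AVG(m.goals_against), 2)=4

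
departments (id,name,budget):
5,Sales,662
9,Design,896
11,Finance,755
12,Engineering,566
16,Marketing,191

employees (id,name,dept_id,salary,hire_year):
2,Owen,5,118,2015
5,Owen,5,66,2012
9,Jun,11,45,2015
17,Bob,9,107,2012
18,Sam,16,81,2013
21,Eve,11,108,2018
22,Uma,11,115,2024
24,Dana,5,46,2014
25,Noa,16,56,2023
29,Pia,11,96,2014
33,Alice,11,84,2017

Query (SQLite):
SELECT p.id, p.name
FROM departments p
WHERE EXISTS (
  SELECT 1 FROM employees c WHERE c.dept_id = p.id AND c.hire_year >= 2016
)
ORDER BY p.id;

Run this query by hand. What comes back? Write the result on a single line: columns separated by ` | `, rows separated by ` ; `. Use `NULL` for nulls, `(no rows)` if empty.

For each departments row, check whether any employees with matching dept_id has hire_year >= 2016.
Keep rows where that is true.

11 | Finance ; 16 | Marketing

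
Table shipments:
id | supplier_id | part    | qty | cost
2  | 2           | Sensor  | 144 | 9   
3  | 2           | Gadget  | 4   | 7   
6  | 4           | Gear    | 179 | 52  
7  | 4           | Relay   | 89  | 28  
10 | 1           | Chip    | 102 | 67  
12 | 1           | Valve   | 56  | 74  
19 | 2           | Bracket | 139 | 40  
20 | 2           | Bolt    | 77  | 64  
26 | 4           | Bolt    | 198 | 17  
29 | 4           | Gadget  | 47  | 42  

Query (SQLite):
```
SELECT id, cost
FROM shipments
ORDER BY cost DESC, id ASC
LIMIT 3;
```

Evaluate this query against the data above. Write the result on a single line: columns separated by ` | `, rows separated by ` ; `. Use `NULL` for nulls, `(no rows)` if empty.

Sort by cost desc, tiebreak id asc: (74, id=12), (67, id=10), (64, id=20), (52, id=6), (42, id=29), (40, id=19) …. Take first 3.

12 | 74 ; 10 | 67 ; 20 | 64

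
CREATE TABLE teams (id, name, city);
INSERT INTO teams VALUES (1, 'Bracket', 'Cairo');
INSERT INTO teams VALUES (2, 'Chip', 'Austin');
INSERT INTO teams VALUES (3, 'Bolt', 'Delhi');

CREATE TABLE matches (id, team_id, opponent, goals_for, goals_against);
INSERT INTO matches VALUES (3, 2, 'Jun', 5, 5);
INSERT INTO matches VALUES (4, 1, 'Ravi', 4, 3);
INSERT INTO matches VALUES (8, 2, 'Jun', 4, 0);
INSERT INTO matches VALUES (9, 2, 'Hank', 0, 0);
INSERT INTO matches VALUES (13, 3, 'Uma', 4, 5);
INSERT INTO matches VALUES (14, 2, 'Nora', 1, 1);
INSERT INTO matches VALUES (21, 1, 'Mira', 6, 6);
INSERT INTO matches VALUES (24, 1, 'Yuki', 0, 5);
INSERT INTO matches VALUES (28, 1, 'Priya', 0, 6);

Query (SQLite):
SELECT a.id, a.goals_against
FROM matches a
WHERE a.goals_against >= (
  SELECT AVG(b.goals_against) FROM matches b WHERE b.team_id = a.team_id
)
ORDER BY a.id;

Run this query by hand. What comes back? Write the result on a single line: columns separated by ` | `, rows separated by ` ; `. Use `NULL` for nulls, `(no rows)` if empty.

3 | 5 ; 13 | 5 ; 21 | 6 ; 24 | 5 ; 28 | 6

For each matches row a, compute AVG(goals_against) over rows sharing a.team_id.
Keep row a if a.goals_against >= that per-group AVG.
  team_id=1: AVG(goals_against) = 5.0
  team_id=2: AVG(goals_against) = 1.5
  team_id=3: AVG(goals_against) = 5.0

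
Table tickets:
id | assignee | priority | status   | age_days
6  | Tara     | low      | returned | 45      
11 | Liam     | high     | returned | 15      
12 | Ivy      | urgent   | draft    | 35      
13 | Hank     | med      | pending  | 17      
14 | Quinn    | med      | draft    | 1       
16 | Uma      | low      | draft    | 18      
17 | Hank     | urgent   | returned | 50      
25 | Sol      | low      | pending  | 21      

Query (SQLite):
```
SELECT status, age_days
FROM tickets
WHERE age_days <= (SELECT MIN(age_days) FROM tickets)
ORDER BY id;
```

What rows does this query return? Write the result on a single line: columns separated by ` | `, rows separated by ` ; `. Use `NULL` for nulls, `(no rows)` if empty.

Scalar subquery: MIN(age_days) over all tickets rows = 1.
Keep rows where age_days <= that value.

draft | 1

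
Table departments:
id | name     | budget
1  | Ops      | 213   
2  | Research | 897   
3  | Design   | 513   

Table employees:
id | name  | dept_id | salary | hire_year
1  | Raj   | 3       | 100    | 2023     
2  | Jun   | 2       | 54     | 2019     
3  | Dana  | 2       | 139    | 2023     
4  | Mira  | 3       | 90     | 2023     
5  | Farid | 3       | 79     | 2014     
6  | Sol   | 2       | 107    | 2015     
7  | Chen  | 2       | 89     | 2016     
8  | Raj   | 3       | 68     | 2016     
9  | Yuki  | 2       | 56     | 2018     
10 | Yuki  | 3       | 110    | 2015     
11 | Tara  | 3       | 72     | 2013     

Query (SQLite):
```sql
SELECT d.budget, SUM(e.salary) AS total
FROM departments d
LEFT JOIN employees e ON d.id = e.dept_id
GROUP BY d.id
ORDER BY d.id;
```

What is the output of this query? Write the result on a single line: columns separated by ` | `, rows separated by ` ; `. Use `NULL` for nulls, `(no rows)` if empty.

213 | NULL ; 897 | 445 ; 513 | 519

LEFT JOIN keeps every departments row; unmatched ones get NULL for employees columns.
Group by departments.id and compute SUM(e.salary). SUM over an all-NULL group is NULL.
  1: ids {—} → SUM(e.salary)=NULL
  2: ids {2, 3, 6, 7, 9} → SUM(e.salary)=445
  3: ids {1, 4, 5, 8, 10, 11} → SUM(e.salary)=519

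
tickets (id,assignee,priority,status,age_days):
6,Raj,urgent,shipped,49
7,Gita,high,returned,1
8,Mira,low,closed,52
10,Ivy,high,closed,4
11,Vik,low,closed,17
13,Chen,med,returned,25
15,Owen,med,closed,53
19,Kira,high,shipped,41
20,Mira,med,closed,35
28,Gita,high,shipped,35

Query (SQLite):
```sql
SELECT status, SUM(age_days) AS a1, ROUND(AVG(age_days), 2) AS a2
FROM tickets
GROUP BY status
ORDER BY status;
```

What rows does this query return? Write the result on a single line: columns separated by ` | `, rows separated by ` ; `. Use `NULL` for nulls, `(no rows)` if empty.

closed | 161 | 32.2 ; returned | 26 | 13 ; shipped | 125 | 41.67

Group tickets by status.
Per group compute: SUM(age_days), ROUND(AVG(age_days), 2).
  closed: ids {8, 10, 11, 15, 20} → SUM(age_days)=161, ROUND(AVG(age_days), 2)=32.2
  returned: ids {7, 13} → SUM(age_days)=26, ROUND(AVG(age_days), 2)=13
  shipped: ids {6, 19, 28} → SUM(age_days)=125, ROUND(AVG(age_days), 2)=41.67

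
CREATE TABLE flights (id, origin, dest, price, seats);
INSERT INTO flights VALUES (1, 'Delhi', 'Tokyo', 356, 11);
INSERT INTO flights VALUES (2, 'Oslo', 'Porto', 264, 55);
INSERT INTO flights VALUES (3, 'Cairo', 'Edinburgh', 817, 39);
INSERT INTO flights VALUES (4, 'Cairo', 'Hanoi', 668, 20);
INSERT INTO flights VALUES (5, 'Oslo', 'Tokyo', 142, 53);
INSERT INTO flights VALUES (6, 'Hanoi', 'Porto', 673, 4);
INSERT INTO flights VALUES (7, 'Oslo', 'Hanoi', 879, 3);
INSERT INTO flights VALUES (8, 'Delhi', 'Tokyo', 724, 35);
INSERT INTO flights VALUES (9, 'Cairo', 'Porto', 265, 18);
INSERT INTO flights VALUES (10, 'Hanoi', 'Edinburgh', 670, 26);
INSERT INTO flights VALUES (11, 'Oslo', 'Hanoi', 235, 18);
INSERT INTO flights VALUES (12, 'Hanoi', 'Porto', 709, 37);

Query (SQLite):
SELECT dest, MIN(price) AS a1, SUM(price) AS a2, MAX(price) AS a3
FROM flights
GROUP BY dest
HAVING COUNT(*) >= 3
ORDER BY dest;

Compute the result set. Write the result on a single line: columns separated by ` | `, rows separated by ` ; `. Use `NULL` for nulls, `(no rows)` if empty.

Hanoi | 235 | 1782 | 879 ; Porto | 264 | 1911 | 709 ; Tokyo | 142 | 1222 | 724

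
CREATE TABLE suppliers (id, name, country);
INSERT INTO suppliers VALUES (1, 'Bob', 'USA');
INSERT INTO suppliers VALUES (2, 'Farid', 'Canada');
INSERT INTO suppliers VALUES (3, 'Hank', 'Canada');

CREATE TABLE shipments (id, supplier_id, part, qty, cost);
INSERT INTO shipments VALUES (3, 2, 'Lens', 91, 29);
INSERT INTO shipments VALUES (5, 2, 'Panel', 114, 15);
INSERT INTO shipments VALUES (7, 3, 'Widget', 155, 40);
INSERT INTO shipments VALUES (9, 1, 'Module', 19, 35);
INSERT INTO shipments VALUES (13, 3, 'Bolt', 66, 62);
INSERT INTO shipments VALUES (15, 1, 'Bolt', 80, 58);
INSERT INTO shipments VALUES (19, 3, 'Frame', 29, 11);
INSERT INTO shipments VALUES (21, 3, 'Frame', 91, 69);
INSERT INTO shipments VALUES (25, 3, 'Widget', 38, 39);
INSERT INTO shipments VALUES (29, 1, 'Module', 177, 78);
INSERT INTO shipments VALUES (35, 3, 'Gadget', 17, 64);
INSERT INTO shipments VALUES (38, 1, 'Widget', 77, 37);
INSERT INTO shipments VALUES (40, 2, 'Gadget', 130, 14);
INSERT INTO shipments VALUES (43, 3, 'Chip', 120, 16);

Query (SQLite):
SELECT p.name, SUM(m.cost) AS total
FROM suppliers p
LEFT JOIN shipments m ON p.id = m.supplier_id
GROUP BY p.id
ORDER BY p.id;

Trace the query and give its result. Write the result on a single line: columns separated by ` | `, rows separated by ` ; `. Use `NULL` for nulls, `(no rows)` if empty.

LEFT JOIN keeps every suppliers row; unmatched ones get NULL for shipments columns.
Group by suppliers.id and compute SUM(m.cost). SUM over an all-NULL group is NULL.
  1: ids {9, 15, 29, 38} → SUM(m.cost)=208
  2: ids {3, 5, 40} → SUM(m.cost)=58
  3: ids {7, 13, 19, 21, 25, 35, 43} → SUM(m.cost)=301

Bob | 208 ; Farid | 58 ; Hank | 301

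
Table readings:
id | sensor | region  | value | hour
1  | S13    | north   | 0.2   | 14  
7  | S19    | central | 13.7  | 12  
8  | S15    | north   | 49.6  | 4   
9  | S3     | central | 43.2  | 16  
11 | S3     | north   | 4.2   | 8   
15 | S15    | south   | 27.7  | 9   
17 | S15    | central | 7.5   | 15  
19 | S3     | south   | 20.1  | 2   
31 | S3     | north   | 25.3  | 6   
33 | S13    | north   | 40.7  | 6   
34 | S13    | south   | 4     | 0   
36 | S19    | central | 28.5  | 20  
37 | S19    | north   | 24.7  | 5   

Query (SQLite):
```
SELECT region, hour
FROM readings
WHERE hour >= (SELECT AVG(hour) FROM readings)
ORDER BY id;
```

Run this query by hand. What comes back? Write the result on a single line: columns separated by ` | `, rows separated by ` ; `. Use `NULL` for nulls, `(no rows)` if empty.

north | 14 ; central | 12 ; central | 16 ; south | 9 ; central | 15 ; central | 20

Scalar subquery: AVG(hour) over all readings rows = 9.0.
Keep rows where hour >= that value.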